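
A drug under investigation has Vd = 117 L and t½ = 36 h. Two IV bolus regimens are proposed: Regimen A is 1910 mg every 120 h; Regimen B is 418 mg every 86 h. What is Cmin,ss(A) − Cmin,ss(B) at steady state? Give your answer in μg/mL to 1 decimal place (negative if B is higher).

Regimen A: f = (1/2)^(120/36) ≈ 0.0992; Cmin,ss = (1910/117)·f/(1−f) ≈ 1.798 μg/mL.
Regimen B: f = (1/2)^(86/36) ≈ 0.1909; Cmin,ss = (418/117)·f/(1−f) ≈ 0.843 μg/mL.
Difference ≈ 1.798 − 0.843 ≈ 0.955 μg/mL.

1.0 μg/mL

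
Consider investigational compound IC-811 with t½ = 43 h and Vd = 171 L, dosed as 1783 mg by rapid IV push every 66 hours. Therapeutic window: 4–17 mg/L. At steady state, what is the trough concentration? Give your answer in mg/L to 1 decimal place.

5.5 mg/L

k = ln2/t½ = ln2/43 ≈ 0.016120 h⁻¹; fraction remaining f = e^(−kτ) = e^(−0.016120×66) ≈ 0.3451.
Accumulation ratio R = 1/(1 − f) ≈ 1/0.6549 ≈ 1.5270.
Single-dose peak C₀ = D/Vd = 1783/171 ≈ 10.427 mg/L.
Cmax,ss = C₀/(1 − f) ≈ 10.427/0.6549 ≈ 15.922 mg/L.
One interval later, Cmin,ss = Cmax,ss·e^(−kτ) ≈ 15.922 × 0.3451 ≈ 5.495 mg/L.
Trough 5.5 mg/L vs MEC 4 mg/L: adequate.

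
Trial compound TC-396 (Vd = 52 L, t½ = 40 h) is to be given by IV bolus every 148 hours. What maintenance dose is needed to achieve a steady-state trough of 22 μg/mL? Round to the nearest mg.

τ/t½ = 148/40 ≈ 3.7, so f = (1/2)^(148/40) ≈ 0.076947.
Cmin,ss = (D/Vd)·f/(1−f), so D = Cmin,ss·Vd·(1−f)/f.
D = 22 × 52 × (1−f)/f ≈ 22 × 52 × 11.99596 ≈ 13723.38 mg.

13723 mg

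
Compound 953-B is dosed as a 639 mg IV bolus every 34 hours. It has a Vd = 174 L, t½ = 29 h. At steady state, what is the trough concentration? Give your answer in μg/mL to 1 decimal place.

k = ln2/t½ = ln2/29 ≈ 0.023902 h⁻¹; fraction remaining f = e^(−kτ) = e^(−0.023902×34) ≈ 0.4437.
At steady state, accumulation factor R = 1/(1 − e^(−kτ)) ≈ 1.7976.
Each bolus raises the concentration by D/Vd = 639/174 ≈ 3.672 μg/mL.
Steady-state peak Cmax,ss = C₀·R ≈ 3.672 × 1.7976 ≈ 6.601 μg/mL.
Steady-state trough Cmin,ss = Cmax,ss·f ≈ 6.601 × 0.4437 ≈ 2.929 μg/mL.

2.9 μg/mL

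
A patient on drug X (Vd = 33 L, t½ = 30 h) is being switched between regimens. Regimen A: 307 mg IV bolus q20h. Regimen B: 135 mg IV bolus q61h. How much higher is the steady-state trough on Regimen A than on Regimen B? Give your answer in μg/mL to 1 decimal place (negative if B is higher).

14.5 μg/mL

Regimen A: f = (1/2)^(20/30) ≈ 0.6300; Cmin,ss = (307/33)·f/(1−f) ≈ 15.840 μg/mL.
Regimen B: f = (1/2)^(61/30) ≈ 0.2443; Cmin,ss = (135/33)·f/(1−f) ≈ 1.322 μg/mL.
Difference ≈ 15.840 − 1.322 ≈ 14.518 μg/mL.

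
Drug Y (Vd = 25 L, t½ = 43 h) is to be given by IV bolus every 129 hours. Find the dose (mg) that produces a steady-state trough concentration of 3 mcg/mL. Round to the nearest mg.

τ/t½ = 129/43 ≈ 3, so f = (1/2)^(129/43) ≈ 0.125000.
Cmin,ss = (D/Vd)·f/(1−f), so D = Cmin,ss·Vd·(1−f)/f.
D = 3 × 25 × (1−f)/f ≈ 3 × 25 × 7.00000 ≈ 525.00 mg.

525 mg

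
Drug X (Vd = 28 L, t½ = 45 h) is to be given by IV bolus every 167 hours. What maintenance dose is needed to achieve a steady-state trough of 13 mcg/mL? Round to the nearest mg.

4403 mg

τ/t½ = 167/45 ≈ 3.7111, so f = (1/2)^(167/45) ≈ 0.076356.
Cmin,ss = (D/Vd)·f/(1−f), so D = Cmin,ss·Vd·(1−f)/f.
D = 13 × 28 × (1−f)/f ≈ 13 × 28 × 12.09655 ≈ 4403.14 mg.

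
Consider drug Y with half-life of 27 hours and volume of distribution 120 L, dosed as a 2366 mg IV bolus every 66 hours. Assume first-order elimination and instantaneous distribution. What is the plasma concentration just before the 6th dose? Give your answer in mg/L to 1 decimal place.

4.4 mg/L

f = (1/2)^(τ/t½) = (1/2)^(66/27) ≈ 0.1837.
C₀ = D/Vd = 2366/120 ≈ 19.717 mg/L.
Before the 6th dose, 5 doses have been given. Superposition: Cmin = C₀·(f + f² + … + f^5).
≈ 19.717 × (0.1837 + 0.0337 + 0.0062 + 0.0011 + 0.0002) ≈ 19.717 × 0.2249 ≈ 4.434 mg/L.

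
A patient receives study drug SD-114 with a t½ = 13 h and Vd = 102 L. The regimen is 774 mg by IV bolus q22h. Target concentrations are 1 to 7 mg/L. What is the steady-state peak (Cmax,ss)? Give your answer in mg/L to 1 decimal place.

11.0 mg/L

τ/t½ = 22/13 ≈ 1.6923, so fraction remaining f = (1/2)^(22/13) ≈ 0.3094.
At steady state, accumulation factor R = 1/(1 − e^(−kτ)) ≈ 1.4480.
Each bolus raises the concentration by D/Vd = 774/102 ≈ 7.588 mg/L.
Steady-state peak Cmax,ss = C₀·R ≈ 7.588 × 1.4480 ≈ 10.987 mg/L.
Peak 11.0 mg/L vs MTC 7 mg/L: exceeds toxic threshold.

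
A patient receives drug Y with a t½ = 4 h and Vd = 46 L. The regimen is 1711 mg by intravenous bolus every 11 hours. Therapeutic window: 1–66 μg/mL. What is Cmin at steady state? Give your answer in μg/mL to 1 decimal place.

k = ln2/t½ = ln2/4 ≈ 0.173287 h⁻¹; fraction remaining f = e^(−kτ) = e^(−0.173287×11) ≈ 0.1487.
Each bolus raises the concentration by D/Vd = 1711/46 ≈ 37.196 μg/mL.
Steady-state trough Cmin,ss = C₀·f/(1−f) ≈ 37.196 × 0.1487/0.8513 ≈ 6.497 μg/mL.
Trough 6.5 μg/mL vs MEC 1 μg/mL: adequate.

6.5 μg/mL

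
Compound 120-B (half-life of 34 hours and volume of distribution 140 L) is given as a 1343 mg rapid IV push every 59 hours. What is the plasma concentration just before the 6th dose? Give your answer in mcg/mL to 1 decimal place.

f = (1/2)^(τ/t½) = (1/2)^(59/34) ≈ 0.3003.
C₀ = D/Vd = 1343/140 ≈ 9.593 mcg/mL.
Before the 6th dose, 5 doses have been given. Superposition: Cmin = C₀·(f + f² + … + f^5).
≈ 9.593 × (0.3003 + 0.0902 + 0.0271 + 0.0081 + 0.0024) ≈ 9.593 × 0.4281 ≈ 4.107 mcg/mL.

4.1 mcg/mL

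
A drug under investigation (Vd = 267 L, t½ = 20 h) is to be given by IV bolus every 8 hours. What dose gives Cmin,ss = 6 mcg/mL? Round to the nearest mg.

τ/t½ = 8/20 ≈ 0.4, so f = (1/2)^(8/20) ≈ 0.757858.
Cmin,ss = (D/Vd)·f/(1−f), so D = Cmin,ss·Vd·(1−f)/f.
D = 6 × 267 × (1−f)/f ≈ 6 × 267 × 0.31951 ≈ 511.86 mg.

512 mg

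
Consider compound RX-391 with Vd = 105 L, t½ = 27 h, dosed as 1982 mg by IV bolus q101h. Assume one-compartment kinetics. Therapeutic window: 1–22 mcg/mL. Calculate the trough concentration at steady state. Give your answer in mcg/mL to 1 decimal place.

k = ln2/t½ = ln2/27 ≈ 0.025672 h⁻¹; fraction remaining f = e^(−kτ) = e^(−0.025672×101) ≈ 0.0748.
Each bolus raises the concentration by D/Vd = 1982/105 ≈ 18.876 mcg/mL.
Steady-state trough Cmin,ss = C₀·f/(1−f) ≈ 18.876 × 0.0748/0.9252 ≈ 1.526 mcg/mL.
Trough 1.5 mcg/mL vs MEC 1 mcg/mL: adequate.

1.5 mcg/mL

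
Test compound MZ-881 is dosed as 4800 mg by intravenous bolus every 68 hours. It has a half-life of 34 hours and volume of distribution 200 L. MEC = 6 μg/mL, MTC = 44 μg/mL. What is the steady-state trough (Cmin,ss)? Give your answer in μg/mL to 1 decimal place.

The dosing interval is 2 half-lives, so f = 2^(−2) = 0.25.
Accumulation ratio R = 1/(1 − f) = 1/0.75 = 4/3.
Single-dose peak C₀ = D/Vd = 4800/200 = 24 μg/mL.
Steady-state peak Cmax,ss = C₀·R = 24 × 4/3 ≈ 32.000 μg/mL.
Steady-state trough Cmin,ss = Cmax,ss·f ≈ 32.000 × 0.25 ≈ 8.000 μg/mL.
Trough 8.0 μg/mL vs MEC 6 μg/mL: adequate.

8.0 μg/mL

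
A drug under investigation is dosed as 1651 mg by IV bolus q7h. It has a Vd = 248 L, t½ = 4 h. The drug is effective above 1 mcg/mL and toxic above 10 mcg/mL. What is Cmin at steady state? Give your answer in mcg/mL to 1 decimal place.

2.8 mcg/mL

Over one 7-h interval, 7/4 ≈ 1.75 half-lives elapse, leaving f ≈ 0.2973 of each dose.
At steady state, accumulation factor R = 1/(1 − e^(−kτ)) ≈ 1.4231.
Single-dose peak C₀ = D/Vd = 1651/248 ≈ 6.657 mcg/mL.
Cmax,ss = C₀/(1 − f) ≈ 6.657/0.7027 ≈ 9.473 mcg/mL.
Steady-state trough Cmin,ss = Cmax,ss·f ≈ 9.473 × 0.2973 ≈ 2.816 mcg/mL.
Trough 2.8 mcg/mL vs MEC 1 mcg/mL: adequate.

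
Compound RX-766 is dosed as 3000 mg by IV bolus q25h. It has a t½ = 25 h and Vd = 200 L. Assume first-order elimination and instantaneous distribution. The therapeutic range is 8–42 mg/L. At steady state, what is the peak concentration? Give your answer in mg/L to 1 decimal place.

τ = 25 h = 1 half-life, so f = (1/2)^1 = 0.5.
At steady state, R = 1/(1 − 0.5) = 2/1.
Single-dose peak C₀ = D/Vd = 3000/200 = 15 mg/L.
Steady-state peak Cmax,ss = C₀·R = 15 × 2/1 ≈ 30.000 mg/L.
Peak 30.0 mg/L vs MTC 42 mg/L: below toxic threshold.

30.0 mg/L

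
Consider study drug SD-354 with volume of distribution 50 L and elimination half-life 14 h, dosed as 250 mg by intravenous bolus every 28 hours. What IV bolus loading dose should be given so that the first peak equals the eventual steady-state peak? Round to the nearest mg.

333 mg

f = (1/2)^(28/14) ≈ 0.250000; accumulation ratio R = 1/(1−f) ≈ 1.33333.
Loading dose to hit Cmax,ss on first dose: D_load = D_maint·R ≈ 250 × 1.33333 ≈ 333.33 mg.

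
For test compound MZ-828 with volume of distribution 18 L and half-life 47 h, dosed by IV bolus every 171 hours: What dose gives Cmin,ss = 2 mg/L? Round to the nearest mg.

τ/t½ = 171/47 ≈ 3.6383, so f = (1/2)^(171/47) ≈ 0.080309.
Cmin,ss = (D/Vd)·f/(1−f), so D = Cmin,ss·Vd·(1−f)/f.
D = 2 × 18 × (1−f)/f ≈ 2 × 18 × 11.45190 ≈ 412.27 mg.

412 mg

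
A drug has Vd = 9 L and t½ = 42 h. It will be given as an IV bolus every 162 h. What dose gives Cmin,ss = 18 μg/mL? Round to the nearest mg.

2186 mg

τ/t½ = 162/42 ≈ 3.8571, so f = (1/2)^(162/42) ≈ 0.069006.
Cmin,ss = (D/Vd)·f/(1−f), so D = Cmin,ss·Vd·(1−f)/f.
D = 18 × 9 × (1−f)/f ≈ 18 × 9 × 13.49149 ≈ 2185.62 mg.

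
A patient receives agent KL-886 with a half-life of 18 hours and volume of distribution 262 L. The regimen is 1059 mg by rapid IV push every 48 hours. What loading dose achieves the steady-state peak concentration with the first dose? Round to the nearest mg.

f = (1/2)^(48/18) ≈ 0.157490; accumulation ratio R = 1/(1−f) ≈ 1.18693.
Loading dose to hit Cmax,ss on first dose: D_load = D_maint·R ≈ 1059 × 1.18693 ≈ 1256.96 mg.

1257 mg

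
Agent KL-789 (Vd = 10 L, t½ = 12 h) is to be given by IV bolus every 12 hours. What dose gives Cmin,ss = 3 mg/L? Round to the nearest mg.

30 mg

τ/t½ = 12/12 ≈ 1, so f = (1/2)^(12/12) ≈ 0.500000.
Cmin,ss = (D/Vd)·f/(1−f), so D = Cmin,ss·Vd·(1−f)/f.
D = 3 × 10 × (1−f)/f ≈ 3 × 10 × 1.00000 ≈ 30.00 mg.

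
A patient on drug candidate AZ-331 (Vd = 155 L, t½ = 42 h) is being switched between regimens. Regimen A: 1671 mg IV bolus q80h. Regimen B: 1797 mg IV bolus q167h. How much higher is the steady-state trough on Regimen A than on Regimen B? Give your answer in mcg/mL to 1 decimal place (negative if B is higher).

3.1 mcg/mL

Regimen A: f = (1/2)^(80/42) ≈ 0.2671; Cmin,ss = (1671/155)·f/(1−f) ≈ 3.929 mcg/mL.
Regimen B: f = (1/2)^(167/42) ≈ 0.0635; Cmin,ss = (1797/155)·f/(1−f) ≈ 0.786 mcg/mL.
Difference ≈ 3.929 − 0.786 ≈ 3.143 mcg/mL.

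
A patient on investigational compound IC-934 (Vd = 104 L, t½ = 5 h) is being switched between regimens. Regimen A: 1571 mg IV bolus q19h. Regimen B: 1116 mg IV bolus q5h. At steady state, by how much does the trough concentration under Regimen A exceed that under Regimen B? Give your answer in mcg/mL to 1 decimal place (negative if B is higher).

-9.6 mcg/mL

Regimen A: f = (1/2)^(19/5) ≈ 0.0718; Cmin,ss = (1571/104)·f/(1−f) ≈ 1.168 mcg/mL.
Regimen B: f = (1/2)^(5/5) ≈ 0.5000; Cmin,ss = (1116/104)·f/(1−f) ≈ 10.731 mcg/mL.
Difference ≈ 1.168 − 10.731 ≈ -9.563 mcg/mL.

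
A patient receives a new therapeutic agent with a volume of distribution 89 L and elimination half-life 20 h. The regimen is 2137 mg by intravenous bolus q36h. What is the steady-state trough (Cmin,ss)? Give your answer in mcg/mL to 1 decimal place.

Over one 36-h interval, 36/20 ≈ 1.8 half-lives elapse, leaving f ≈ 0.2872 of each dose.
Accumulation ratio R = 1/(1 − f) ≈ 1/0.7128 ≈ 1.4029.
Each bolus raises the concentration by D/Vd = 2137/89 ≈ 24.011 mcg/mL.
Steady-state peak Cmax,ss = C₀·R ≈ 24.011 × 1.4029 ≈ 33.685 mcg/mL.
One interval later, Cmin,ss = Cmax,ss·e^(−kτ) ≈ 33.685 × 0.2872 ≈ 9.674 mcg/mL.

9.7 mcg/mL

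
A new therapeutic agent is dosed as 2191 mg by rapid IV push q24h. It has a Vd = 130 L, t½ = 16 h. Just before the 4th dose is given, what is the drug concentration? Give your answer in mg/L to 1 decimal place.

f = (1/2)^(τ/t½) = (1/2)^(24/16) ≈ 0.3536.
C₀ = D/Vd = 2191/130 ≈ 16.854 mg/L.
Before the 4th dose, 3 doses have been given. Superposition: Cmin = C₀·(f + f² + … + f^3).
≈ 16.854 × (0.3536 + 0.1250 + 0.0442) ≈ 16.854 × 0.5228 ≈ 8.811 mg/L.

8.8 mg/L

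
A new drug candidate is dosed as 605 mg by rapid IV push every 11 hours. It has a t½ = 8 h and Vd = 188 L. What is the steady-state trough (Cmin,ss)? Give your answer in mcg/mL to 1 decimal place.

2.0 mcg/mL

k = ln2/t½ = ln2/8 ≈ 0.086643 h⁻¹; fraction remaining f = e^(−kτ) = e^(−0.086643×11) ≈ 0.3856.
At steady state, accumulation factor R = 1/(1 − e^(−kτ)) ≈ 1.6276.
Single-dose peak C₀ = D/Vd = 605/188 ≈ 3.218 mcg/mL.
Steady-state peak Cmax,ss = C₀·R ≈ 3.218 × 1.6276 ≈ 5.238 mcg/mL.
One interval later, Cmin,ss = Cmax,ss·e^(−kτ) ≈ 5.238 × 0.3856 ≈ 2.020 mcg/mL.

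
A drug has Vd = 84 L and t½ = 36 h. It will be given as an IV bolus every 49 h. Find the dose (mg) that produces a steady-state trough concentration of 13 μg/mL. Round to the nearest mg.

τ/t½ = 49/36 ≈ 1.3611, so f = (1/2)^(49/36) ≈ 0.389282.
Cmin,ss = (D/Vd)·f/(1−f), so D = Cmin,ss·Vd·(1−f)/f.
D = 13 × 84 × (1−f)/f ≈ 13 × 84 × 1.56883 ≈ 1713.16 mg.

1713 mg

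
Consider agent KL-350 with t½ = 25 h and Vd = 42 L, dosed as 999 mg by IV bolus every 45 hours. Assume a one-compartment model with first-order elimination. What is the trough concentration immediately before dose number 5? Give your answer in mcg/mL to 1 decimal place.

f = (1/2)^(τ/t½) = (1/2)^(45/25) ≈ 0.2872.
C₀ = D/Vd = 999/42 ≈ 23.786 mcg/mL.
Before the 5th dose, 4 doses have been given. Superposition: Cmin = C₀·(f + f² + … + f^4).
≈ 23.786 × (0.2872 + 0.0825 + 0.0237 + 0.0068) ≈ 23.786 × 0.4002 ≈ 9.519 mcg/mL.

9.5 mcg/mL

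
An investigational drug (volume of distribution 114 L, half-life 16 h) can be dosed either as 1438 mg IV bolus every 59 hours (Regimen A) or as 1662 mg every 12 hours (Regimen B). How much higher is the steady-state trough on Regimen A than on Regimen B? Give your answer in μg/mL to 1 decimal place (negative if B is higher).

Regimen A: f = (1/2)^(59/16) ≈ 0.0776; Cmin,ss = (1438/114)·f/(1−f) ≈ 1.061 μg/mL.
Regimen B: f = (1/2)^(12/16) ≈ 0.5946; Cmin,ss = (1662/114)·f/(1−f) ≈ 21.383 μg/mL.
Difference ≈ 1.061 − 21.383 ≈ -20.322 μg/mL.

-20.3 μg/mL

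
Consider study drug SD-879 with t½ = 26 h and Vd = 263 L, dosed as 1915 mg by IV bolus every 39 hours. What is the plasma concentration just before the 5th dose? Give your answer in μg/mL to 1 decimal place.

3.9 μg/mL

f = (1/2)^(τ/t½) = (1/2)^(39/26) ≈ 0.3536.
C₀ = D/Vd = 1915/263 ≈ 7.281 μg/mL.
Before the 5th dose, 4 doses have been given. Superposition: Cmin = C₀·(f + f² + … + f^4).
≈ 7.281 × (0.3536 + 0.1250 + 0.0442 + 0.0156) ≈ 7.281 × 0.5384 ≈ 3.920 μg/mL.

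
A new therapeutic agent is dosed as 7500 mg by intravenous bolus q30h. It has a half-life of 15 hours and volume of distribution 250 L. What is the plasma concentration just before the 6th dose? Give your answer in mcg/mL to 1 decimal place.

10.0 mcg/mL

f = (1/2)^(τ/t½) = (1/2)^(30/15) ≈ 0.2500.
C₀ = D/Vd = 7500/250 ≈ 30.000 mcg/mL.
Before the 6th dose, 5 doses have been given. Superposition: Cmin = C₀·(f + f² + … + f^5).
≈ 30.000 × (0.2500 + 0.0625 + 0.0156 + 0.0039 + 0.0010) ≈ 30.000 × 0.3330 ≈ 9.990 mcg/mL.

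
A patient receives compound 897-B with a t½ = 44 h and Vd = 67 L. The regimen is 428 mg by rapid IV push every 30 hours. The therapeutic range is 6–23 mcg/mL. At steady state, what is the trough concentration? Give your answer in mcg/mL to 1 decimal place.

τ/t½ = 30/44 ≈ 0.68182, so fraction remaining f = (1/2)^(30/44) ≈ 0.6234.
Accumulation ratio R = 1/(1 − f) ≈ 1/0.3766 ≈ 2.6553.
Single-dose peak C₀ = D/Vd = 428/67 ≈ 6.388 mcg/mL.
Cmax,ss = C₀/(1 − f) ≈ 6.388/0.3766 ≈ 16.962 mcg/mL.
Steady-state trough Cmin,ss = Cmax,ss·f ≈ 16.962 × 0.6234 ≈ 10.574 mcg/mL.
Trough 10.6 mcg/mL vs MEC 6 mcg/mL: adequate.

10.6 mcg/mL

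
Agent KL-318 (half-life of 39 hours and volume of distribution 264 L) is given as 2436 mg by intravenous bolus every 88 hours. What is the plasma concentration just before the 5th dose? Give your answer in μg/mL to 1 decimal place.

f = (1/2)^(τ/t½) = (1/2)^(88/39) ≈ 0.2093.
C₀ = D/Vd = 2436/264 ≈ 9.227 μg/mL.
Before the 5th dose, 4 doses have been given. Superposition: Cmin = C₀·(f + f² + … + f^4).
≈ 9.227 × (0.2093 + 0.0438 + 0.0092 + 0.0019) ≈ 9.227 × 0.2642 ≈ 2.438 μg/mL.

2.4 μg/mL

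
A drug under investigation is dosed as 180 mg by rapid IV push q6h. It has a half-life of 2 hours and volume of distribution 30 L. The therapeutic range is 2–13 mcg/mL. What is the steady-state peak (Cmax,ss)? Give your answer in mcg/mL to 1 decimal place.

6.9 mcg/mL

τ = 6 h = 3 half-lives, so f = (1/2)^3 = 0.125.
Accumulation ratio R = 1/(1 − f) = 1/0.875 = 8/7.
Single-dose peak C₀ = D/Vd = 180/30 = 6 mcg/mL.
Steady-state peak Cmax,ss = C₀·R = 6 × 8/7 ≈ 6.857 mcg/mL.
Peak 6.9 mcg/mL vs MTC 13 mcg/mL: below toxic threshold.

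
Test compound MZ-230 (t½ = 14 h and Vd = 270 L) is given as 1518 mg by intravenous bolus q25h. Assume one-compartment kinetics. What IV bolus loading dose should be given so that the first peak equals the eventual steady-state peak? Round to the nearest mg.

2138 mg

f = (1/2)^(25/14) ≈ 0.290032; accumulation ratio R = 1/(1−f) ≈ 1.40851.
Loading dose to hit Cmax,ss on first dose: D_load = D_maint·R ≈ 1518 × 1.40851 ≈ 2138.12 mg.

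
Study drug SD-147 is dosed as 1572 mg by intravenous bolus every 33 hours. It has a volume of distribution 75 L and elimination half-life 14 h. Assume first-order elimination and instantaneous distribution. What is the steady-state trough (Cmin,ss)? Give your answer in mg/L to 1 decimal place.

5.1 mg/L

τ/t½ = 33/14 ≈ 2.3571, so fraction remaining f = (1/2)^(33/14) ≈ 0.1952.
Each bolus raises the concentration by D/Vd = 1572/75 ≈ 20.960 mg/L.
Steady-state trough Cmin,ss = C₀·f/(1−f) ≈ 20.960 × 0.1952/0.8048 ≈ 5.084 mg/L.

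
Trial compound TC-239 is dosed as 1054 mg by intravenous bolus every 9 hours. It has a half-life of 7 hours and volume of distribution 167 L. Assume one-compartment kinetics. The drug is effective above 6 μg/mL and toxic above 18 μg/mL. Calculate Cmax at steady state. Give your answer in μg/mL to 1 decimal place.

Over one 9-h interval, 9/7 ≈ 1.2857 half-lives elapse, leaving f ≈ 0.4102 of each dose.
Accumulation ratio R = 1/(1 − f) ≈ 1/0.5898 ≈ 1.6955.
Each bolus raises the concentration by D/Vd = 1054/167 ≈ 6.311 μg/mL.
Steady-state peak Cmax,ss = C₀·R ≈ 6.311 × 1.6955 ≈ 10.700 μg/mL.
Peak 10.7 μg/mL vs MTC 18 μg/mL: below toxic threshold.

10.7 μg/mL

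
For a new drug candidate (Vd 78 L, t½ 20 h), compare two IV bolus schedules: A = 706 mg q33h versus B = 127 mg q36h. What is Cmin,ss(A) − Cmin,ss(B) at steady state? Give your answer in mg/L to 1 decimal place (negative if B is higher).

3.6 mg/L

Regimen A: f = (1/2)^(33/20) ≈ 0.3186; Cmin,ss = (706/78)·f/(1−f) ≈ 4.232 mg/L.
Regimen B: f = (1/2)^(36/20) ≈ 0.2872; Cmin,ss = (127/78)·f/(1−f) ≈ 0.656 mg/L.
Difference ≈ 4.232 − 0.656 ≈ 3.576 mg/L.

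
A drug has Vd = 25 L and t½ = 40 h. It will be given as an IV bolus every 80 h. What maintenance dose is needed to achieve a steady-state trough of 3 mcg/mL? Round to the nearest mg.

225 mg

τ/t½ = 80/40 ≈ 2, so f = (1/2)^(80/40) ≈ 0.250000.
Cmin,ss = (D/Vd)·f/(1−f), so D = Cmin,ss·Vd·(1−f)/f.
D = 3 × 25 × (1−f)/f ≈ 3 × 25 × 3.00000 ≈ 225.00 mg.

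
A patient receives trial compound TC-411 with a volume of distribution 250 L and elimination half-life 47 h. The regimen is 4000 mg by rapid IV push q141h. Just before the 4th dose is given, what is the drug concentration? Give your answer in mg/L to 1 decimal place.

2.3 mg/L

f = (1/2)^(τ/t½) = (1/2)^(141/47) ≈ 0.1250.
C₀ = D/Vd = 4000/250 ≈ 16.000 mg/L.
Before the 4th dose, 3 doses have been given. Superposition: Cmin = C₀·(f + f² + … + f^3).
≈ 16.000 × (0.1250 + 0.0156 + 0.0020) ≈ 16.000 × 0.1426 ≈ 2.282 mg/L.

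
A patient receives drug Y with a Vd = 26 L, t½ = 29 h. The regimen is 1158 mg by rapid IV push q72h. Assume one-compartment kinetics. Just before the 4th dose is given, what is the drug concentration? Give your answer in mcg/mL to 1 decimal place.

f = (1/2)^(τ/t½) = (1/2)^(72/29) ≈ 0.1789.
C₀ = D/Vd = 1158/26 ≈ 44.538 mcg/mL.
Before the 4th dose, 3 doses have been given. Superposition: Cmin = C₀·(f + f² + … + f^3).
≈ 44.538 × (0.1789 + 0.0320 + 0.0057) ≈ 44.538 × 0.2166 ≈ 9.647 mcg/mL.

9.6 mcg/mL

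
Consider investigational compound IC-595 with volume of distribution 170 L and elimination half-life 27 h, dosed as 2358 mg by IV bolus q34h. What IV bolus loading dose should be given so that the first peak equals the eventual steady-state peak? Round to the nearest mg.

f = (1/2)^(34/27) ≈ 0.417758; accumulation ratio R = 1/(1−f) ≈ 1.71750.
Loading dose to hit Cmax,ss on first dose: D_load = D_maint·R ≈ 2358 × 1.71750 ≈ 4049.87 mg.

4050 mg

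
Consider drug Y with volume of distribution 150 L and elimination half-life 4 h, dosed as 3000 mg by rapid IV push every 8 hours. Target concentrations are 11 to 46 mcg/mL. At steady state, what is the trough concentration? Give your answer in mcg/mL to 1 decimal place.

τ = 8 h = 2 half-lives, so f = (1/2)^2 = 0.25.
Accumulation ratio R = 1/(1 − f) = 1/0.75 = 4/3.
Single-dose peak C₀ = D/Vd = 3000/150 = 20 mcg/mL.
Steady-state peak Cmax,ss = C₀·R = 20 × 4/3 ≈ 26.667 mcg/mL.
Steady-state trough Cmin,ss = Cmax,ss·f ≈ 26.667 × 0.25 ≈ 6.667 mcg/mL.
Trough 6.7 mcg/mL vs MEC 11 mcg/mL: subtherapeutic.

6.7 mcg/mL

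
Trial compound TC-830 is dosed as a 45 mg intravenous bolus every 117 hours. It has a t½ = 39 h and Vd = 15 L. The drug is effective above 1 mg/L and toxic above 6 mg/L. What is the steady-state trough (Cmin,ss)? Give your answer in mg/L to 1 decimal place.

0.4 mg/L

The dosing interval is 3 half-lives, so f = 2^(−3) = 0.125.
At steady state, R = 1/(1 − 0.125) = 8/7.
Single-dose peak C₀ = D/Vd = 45/15 = 3 mg/L.
Steady-state peak Cmax,ss = C₀·R = 3 × 8/7 ≈ 3.429 mg/L.
Steady-state trough Cmin,ss = Cmax,ss·f ≈ 3.429 × 0.125 ≈ 0.429 mg/L.
Trough 0.4 mg/L vs MEC 1 mg/L: subtherapeutic.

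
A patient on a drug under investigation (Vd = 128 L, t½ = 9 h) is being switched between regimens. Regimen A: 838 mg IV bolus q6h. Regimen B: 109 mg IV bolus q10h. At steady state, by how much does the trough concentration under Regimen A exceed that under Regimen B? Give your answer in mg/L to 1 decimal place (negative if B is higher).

Regimen A: f = (1/2)^(6/9) ≈ 0.6300; Cmin,ss = (838/128)·f/(1−f) ≈ 11.147 mg/L.
Regimen B: f = (1/2)^(10/9) ≈ 0.4629; Cmin,ss = (109/128)·f/(1−f) ≈ 0.734 mg/L.
Difference ≈ 11.147 − 0.734 ≈ 10.413 mg/L.

10.4 mg/L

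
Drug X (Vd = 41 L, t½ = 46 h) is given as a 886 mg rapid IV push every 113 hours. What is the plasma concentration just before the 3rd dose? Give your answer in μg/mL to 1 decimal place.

f = (1/2)^(τ/t½) = (1/2)^(113/46) ≈ 0.1822.
C₀ = D/Vd = 886/41 ≈ 21.610 μg/mL.
Before the 3rd dose, 2 doses have been given. Superposition: Cmin = C₀·(f + f²).
≈ 21.610 × (0.1822 + 0.0332) ≈ 21.610 × 0.2154 ≈ 4.655 μg/mL.

4.7 μg/mL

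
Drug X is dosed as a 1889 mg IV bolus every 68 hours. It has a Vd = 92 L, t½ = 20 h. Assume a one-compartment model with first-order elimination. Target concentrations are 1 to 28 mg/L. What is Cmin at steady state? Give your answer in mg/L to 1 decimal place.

τ/t½ = 68/20 ≈ 3.4, so fraction remaining f = (1/2)^(68/20) ≈ 0.0947.
At steady state, accumulation factor R = 1/(1 − e^(−kτ)) ≈ 1.1046.
Single-dose peak C₀ = D/Vd = 1889/92 ≈ 20.533 mg/L.
Steady-state peak Cmax,ss = C₀·R ≈ 20.533 × 1.1046 ≈ 22.681 mg/L.
Steady-state trough Cmin,ss = Cmax,ss·f ≈ 22.681 × 0.0947 ≈ 2.148 mg/L.
Trough 2.1 mg/L vs MEC 1 mg/L: adequate.

2.1 mg/L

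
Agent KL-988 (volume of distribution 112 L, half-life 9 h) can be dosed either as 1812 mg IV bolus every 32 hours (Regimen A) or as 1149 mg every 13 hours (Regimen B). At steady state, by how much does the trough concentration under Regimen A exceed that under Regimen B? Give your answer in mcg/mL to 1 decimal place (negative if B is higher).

Regimen A: f = (1/2)^(32/9) ≈ 0.0850; Cmin,ss = (1812/112)·f/(1−f) ≈ 1.503 mcg/mL.
Regimen B: f = (1/2)^(13/9) ≈ 0.3674; Cmin,ss = (1149/112)·f/(1−f) ≈ 5.958 mcg/mL.
Difference ≈ 1.503 − 5.958 ≈ -4.455 mcg/mL.

-4.5 mcg/mL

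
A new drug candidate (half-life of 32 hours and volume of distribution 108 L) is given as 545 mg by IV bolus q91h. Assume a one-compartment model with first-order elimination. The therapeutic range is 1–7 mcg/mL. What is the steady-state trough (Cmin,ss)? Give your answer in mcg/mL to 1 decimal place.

0.8 mcg/mL

k = ln2/t½ = ln2/32 ≈ 0.021661 h⁻¹; fraction remaining f = e^(−kτ) = e^(−0.021661×91) ≈ 0.1393.
Accumulation ratio R = 1/(1 − f) ≈ 1/0.8607 ≈ 1.1618.
Single-dose peak C₀ = D/Vd = 545/108 ≈ 5.046 mcg/mL.
Steady-state peak Cmax,ss = C₀·R ≈ 5.046 × 1.1618 ≈ 5.862 mcg/mL.
One interval later, Cmin,ss = Cmax,ss·e^(−kτ) ≈ 5.862 × 0.1393 ≈ 0.817 mcg/mL.
Trough 0.8 mcg/mL vs MEC 1 mcg/mL: subtherapeutic.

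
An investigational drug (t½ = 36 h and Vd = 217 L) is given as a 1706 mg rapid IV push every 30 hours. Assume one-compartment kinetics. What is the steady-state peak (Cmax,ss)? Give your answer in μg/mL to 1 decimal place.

k = ln2/t½ = ln2/36 ≈ 0.019254 h⁻¹; fraction remaining f = e^(−kτ) = e^(−0.019254×30) ≈ 0.5612.
Accumulation ratio R = 1/(1 − f) ≈ 1/0.4388 ≈ 2.2789.
Single-dose peak C₀ = D/Vd = 1706/217 ≈ 7.862 μg/mL.
Steady-state peak Cmax,ss = C₀·R ≈ 7.862 × 2.2789 ≈ 17.917 μg/mL.

17.9 μg/mL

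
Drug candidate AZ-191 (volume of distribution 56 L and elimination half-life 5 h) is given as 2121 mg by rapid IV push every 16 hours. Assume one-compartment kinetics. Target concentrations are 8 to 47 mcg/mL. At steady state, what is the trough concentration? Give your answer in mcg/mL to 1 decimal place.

k = ln2/t½ = ln2/5 ≈ 0.138629 h⁻¹; fraction remaining f = e^(−kτ) = e^(−0.138629×16) ≈ 0.1088.
Accumulation ratio R = 1/(1 − f) ≈ 1/0.8912 ≈ 1.1221.
Single-dose peak C₀ = D/Vd = 2121/56 ≈ 37.875 mcg/mL.
Steady-state peak Cmax,ss = C₀·R ≈ 37.875 × 1.1221 ≈ 42.500 mcg/mL.
Steady-state trough Cmin,ss = Cmax,ss·f ≈ 42.500 × 0.1088 ≈ 4.624 mcg/mL.
Trough 4.6 mcg/mL vs MEC 8 mcg/mL: subtherapeutic.

4.6 mcg/mL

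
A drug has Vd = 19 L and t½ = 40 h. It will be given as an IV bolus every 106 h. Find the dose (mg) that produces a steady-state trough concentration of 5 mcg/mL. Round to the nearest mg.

501 mg

τ/t½ = 106/40 ≈ 2.65, so f = (1/2)^(106/40) ≈ 0.159320.
Cmin,ss = (D/Vd)·f/(1−f), so D = Cmin,ss·Vd·(1−f)/f.
D = 5 × 19 × (1−f)/f ≈ 5 × 19 × 5.27668 ≈ 501.28 mg.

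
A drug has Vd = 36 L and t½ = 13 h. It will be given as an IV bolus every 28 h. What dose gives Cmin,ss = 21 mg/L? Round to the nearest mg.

2608 mg

τ/t½ = 28/13 ≈ 2.1538, so f = (1/2)^(28/13) ≈ 0.224713.
Cmin,ss = (D/Vd)·f/(1−f), so D = Cmin,ss·Vd·(1−f)/f.
D = 21 × 36 × (1−f)/f ≈ 21 × 36 × 3.45012 ≈ 2608.29 mg.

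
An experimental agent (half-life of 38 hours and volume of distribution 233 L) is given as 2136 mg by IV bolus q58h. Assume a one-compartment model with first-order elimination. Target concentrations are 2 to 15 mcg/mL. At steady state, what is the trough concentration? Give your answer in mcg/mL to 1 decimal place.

k = ln2/t½ = ln2/38 ≈ 0.018241 h⁻¹; fraction remaining f = e^(−kτ) = e^(−0.018241×58) ≈ 0.3472.
Accumulation ratio R = 1/(1 − f) ≈ 1/0.6528 ≈ 1.5319.
Each bolus raises the concentration by D/Vd = 2136/233 ≈ 9.167 mcg/mL.
Cmax,ss = C₀/(1 − f) ≈ 9.167/0.6528 ≈ 14.043 mcg/mL.
One interval later, Cmin,ss = Cmax,ss·e^(−kτ) ≈ 14.043 × 0.3472 ≈ 4.876 mcg/mL.
Trough 4.9 mcg/mL vs MEC 2 mcg/mL: adequate.

4.9 mcg/mL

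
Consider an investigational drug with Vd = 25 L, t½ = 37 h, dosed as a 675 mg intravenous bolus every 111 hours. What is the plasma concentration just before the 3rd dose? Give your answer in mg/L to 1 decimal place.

f = (1/2)^(τ/t½) = (1/2)^(111/37) ≈ 0.1250.
C₀ = D/Vd = 675/25 ≈ 27.000 mg/L.
Before the 3rd dose, 2 doses have been given. Superposition: Cmin = C₀·(f + f²).
≈ 27.000 × (0.1250 + 0.0156) ≈ 27.000 × 0.1406 ≈ 3.796 mg/L.

3.8 mg/L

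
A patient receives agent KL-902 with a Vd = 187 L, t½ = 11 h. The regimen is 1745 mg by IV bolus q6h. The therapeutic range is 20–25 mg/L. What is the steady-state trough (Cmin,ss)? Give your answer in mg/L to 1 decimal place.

20.3 mg/L

k = ln2/t½ = ln2/11 ≈ 0.063013 h⁻¹; fraction remaining f = e^(−kτ) = e^(−0.063013×6) ≈ 0.6852.
Accumulation ratio R = 1/(1 − f) ≈ 1/0.3148 ≈ 3.1766.
Each bolus raises the concentration by D/Vd = 1745/187 ≈ 9.332 mg/L.
Steady-state peak Cmax,ss = C₀·R ≈ 9.332 × 3.1766 ≈ 29.644 mg/L.
Steady-state trough Cmin,ss = Cmax,ss·f ≈ 29.644 × 0.6852 ≈ 20.312 mg/L.
Trough 20.3 mg/L vs MEC 20 mg/L: adequate.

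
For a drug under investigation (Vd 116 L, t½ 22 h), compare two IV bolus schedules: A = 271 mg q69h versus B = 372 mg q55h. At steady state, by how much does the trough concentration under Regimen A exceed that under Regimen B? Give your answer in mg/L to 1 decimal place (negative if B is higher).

-0.4 mg/L

Regimen A: f = (1/2)^(69/22) ≈ 0.1137; Cmin,ss = (271/116)·f/(1−f) ≈ 0.300 mg/L.
Regimen B: f = (1/2)^(55/22) ≈ 0.1768; Cmin,ss = (372/116)·f/(1−f) ≈ 0.689 mg/L.
Difference ≈ 0.300 − 0.689 ≈ -0.389 mg/L.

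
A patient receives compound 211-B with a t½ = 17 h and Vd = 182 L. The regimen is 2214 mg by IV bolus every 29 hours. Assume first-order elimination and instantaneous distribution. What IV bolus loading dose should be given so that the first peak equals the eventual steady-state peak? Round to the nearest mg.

f = (1/2)^(29/17) ≈ 0.306534; accumulation ratio R = 1/(1−f) ≈ 1.44203.
Loading dose to hit Cmax,ss on first dose: D_load = D_maint·R ≈ 2214 × 1.44203 ≈ 3192.65 mg.

3193 mg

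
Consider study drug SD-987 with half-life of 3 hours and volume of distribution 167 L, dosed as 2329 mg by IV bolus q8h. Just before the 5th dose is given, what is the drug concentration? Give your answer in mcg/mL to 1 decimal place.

2.6 mcg/mL

f = (1/2)^(τ/t½) = (1/2)^(8/3) ≈ 0.1575.
C₀ = D/Vd = 2329/167 ≈ 13.946 mcg/mL.
Before the 5th dose, 4 doses have been given. Superposition: Cmin = C₀·(f + f² + … + f^4).
≈ 13.946 × (0.1575 + 0.0248 + 0.0039 + 0.0006) ≈ 13.946 × 0.1868 ≈ 2.605 mcg/mL.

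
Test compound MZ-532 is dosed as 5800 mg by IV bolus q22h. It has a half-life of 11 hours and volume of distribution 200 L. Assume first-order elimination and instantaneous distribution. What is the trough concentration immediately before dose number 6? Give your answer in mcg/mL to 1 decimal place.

9.7 mcg/mL

f = (1/2)^(τ/t½) = (1/2)^(22/11) ≈ 0.2500.
C₀ = D/Vd = 5800/200 ≈ 29.000 mcg/mL.
Before the 6th dose, 5 doses have been given. Superposition: Cmin = C₀·(f + f² + … + f^5).
≈ 29.000 × (0.2500 + 0.0625 + 0.0156 + 0.0039 + 0.0010) ≈ 29.000 × 0.3330 ≈ 9.657 mcg/mL.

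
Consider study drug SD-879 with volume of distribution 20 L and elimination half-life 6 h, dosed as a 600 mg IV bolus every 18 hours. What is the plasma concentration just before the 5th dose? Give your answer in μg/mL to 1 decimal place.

4.3 μg/mL

f = (1/2)^(τ/t½) = (1/2)^(18/6) ≈ 0.1250.
C₀ = D/Vd = 600/20 ≈ 30.000 μg/mL.
Before the 5th dose, 4 doses have been given. Superposition: Cmin = C₀·(f + f² + … + f^4).
≈ 30.000 × (0.1250 + 0.0156 + 0.0020 + 0.0002) ≈ 30.000 × 0.1428 ≈ 4.284 μg/mL.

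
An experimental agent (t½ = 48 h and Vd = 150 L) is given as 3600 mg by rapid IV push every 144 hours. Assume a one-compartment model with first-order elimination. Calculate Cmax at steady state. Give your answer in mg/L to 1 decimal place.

27.4 mg/L

τ = 144 h = 3 half-lives, so f = (1/2)^3 = 0.125.
Accumulation ratio R = 1/(1 − f) = 1/0.875 = 8/7.
Single-dose peak C₀ = D/Vd = 3600/150 = 24 mg/L.
Steady-state peak Cmax,ss = C₀·R = 24 × 8/7 ≈ 27.429 mg/L.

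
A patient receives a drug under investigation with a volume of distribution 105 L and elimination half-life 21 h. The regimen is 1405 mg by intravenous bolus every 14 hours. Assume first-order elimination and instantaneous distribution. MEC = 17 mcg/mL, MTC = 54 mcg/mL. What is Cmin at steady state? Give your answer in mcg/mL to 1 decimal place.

k = ln2/t½ = ln2/21 ≈ 0.033007 h⁻¹; fraction remaining f = e^(−kτ) = e^(−0.033007×14) ≈ 0.6300.
At steady state, accumulation factor R = 1/(1 − e^(−kτ)) ≈ 2.7027.
Each bolus raises the concentration by D/Vd = 1405/105 ≈ 13.381 mcg/mL.
Cmax,ss = C₀/(1 − f) ≈ 13.381/0.3700 ≈ 36.165 mcg/mL.
One interval later, Cmin,ss = Cmax,ss·e^(−kτ) ≈ 36.165 × 0.6300 ≈ 22.784 mcg/mL.
Trough 22.8 mcg/mL vs MEC 17 mcg/mL: adequate.

22.8 mcg/mL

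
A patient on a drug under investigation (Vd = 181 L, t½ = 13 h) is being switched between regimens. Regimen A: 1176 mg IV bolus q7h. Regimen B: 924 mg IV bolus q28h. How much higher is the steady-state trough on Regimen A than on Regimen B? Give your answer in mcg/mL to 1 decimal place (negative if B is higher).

Regimen A: f = (1/2)^(7/13) ≈ 0.6885; Cmin,ss = (1176/181)·f/(1−f) ≈ 14.361 mcg/mL.
Regimen B: f = (1/2)^(28/13) ≈ 0.2247; Cmin,ss = (924/181)·f/(1−f) ≈ 1.480 mcg/mL.
Difference ≈ 14.361 − 1.480 ≈ 12.881 mcg/mL.

12.9 mcg/mL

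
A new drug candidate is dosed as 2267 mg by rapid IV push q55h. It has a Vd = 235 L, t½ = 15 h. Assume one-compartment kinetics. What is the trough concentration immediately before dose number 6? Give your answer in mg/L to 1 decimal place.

0.8 mg/L

f = (1/2)^(τ/t½) = (1/2)^(55/15) ≈ 0.0787.
C₀ = D/Vd = 2267/235 ≈ 9.647 mg/L.
Before the 6th dose, 5 doses have been given. Superposition: Cmin = C₀·(f + f² + … + f^5).
≈ 9.647 × (0.0787 + 0.0062 + 0.0005 + 0.0000 + 0.0000) ≈ 9.647 × 0.0854 ≈ 0.824 mg/L.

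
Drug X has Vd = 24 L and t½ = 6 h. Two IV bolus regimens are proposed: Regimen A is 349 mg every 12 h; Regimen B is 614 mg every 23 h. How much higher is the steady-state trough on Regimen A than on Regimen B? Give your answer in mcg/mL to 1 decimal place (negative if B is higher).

Regimen A: f = (1/2)^(12/6) ≈ 0.2500; Cmin,ss = (349/24)·f/(1−f) ≈ 4.847 mcg/mL.
Regimen B: f = (1/2)^(23/6) ≈ 0.0702; Cmin,ss = (614/24)·f/(1−f) ≈ 1.932 mcg/mL.
Difference ≈ 4.847 − 1.932 ≈ 2.915 mcg/mL.

2.9 mcg/mL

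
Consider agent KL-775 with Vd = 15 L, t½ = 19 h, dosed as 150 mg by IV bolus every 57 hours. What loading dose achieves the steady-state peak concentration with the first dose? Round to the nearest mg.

171 mg

f = (1/2)^(57/19) ≈ 0.125000; accumulation ratio R = 1/(1−f) ≈ 1.14286.
Loading dose to hit Cmax,ss on first dose: D_load = D_maint·R ≈ 150 × 1.14286 ≈ 171.43 mg.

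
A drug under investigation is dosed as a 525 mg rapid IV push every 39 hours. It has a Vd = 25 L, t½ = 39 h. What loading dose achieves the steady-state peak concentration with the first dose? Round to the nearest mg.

f = (1/2)^(39/39) ≈ 0.500000; accumulation ratio R = 1/(1−f) ≈ 2.00000.
Loading dose to hit Cmax,ss on first dose: D_load = D_maint·R ≈ 525 × 2.00000 ≈ 1050.00 mg.

1050 mg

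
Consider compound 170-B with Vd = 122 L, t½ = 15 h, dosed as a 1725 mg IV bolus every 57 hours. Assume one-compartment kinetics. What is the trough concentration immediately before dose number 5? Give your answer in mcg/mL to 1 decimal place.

f = (1/2)^(τ/t½) = (1/2)^(57/15) ≈ 0.0718.
C₀ = D/Vd = 1725/122 ≈ 14.139 mcg/mL.
Before the 5th dose, 4 doses have been given. Superposition: Cmin = C₀·(f + f² + … + f^4).
≈ 14.139 × (0.0718 + 0.0052 + 0.0004 + 0.0000) ≈ 14.139 × 0.0774 ≈ 1.094 mcg/mL.

1.1 mcg/mL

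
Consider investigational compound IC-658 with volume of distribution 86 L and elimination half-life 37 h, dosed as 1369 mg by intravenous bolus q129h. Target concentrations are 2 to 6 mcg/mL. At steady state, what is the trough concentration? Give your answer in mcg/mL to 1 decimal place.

1.6 mcg/mL

k = ln2/t½ = ln2/37 ≈ 0.018734 h⁻¹; fraction remaining f = e^(−kτ) = e^(−0.018734×129) ≈ 0.0892.
Single-dose peak C₀ = D/Vd = 1369/86 ≈ 15.919 mcg/mL.
Steady-state trough Cmin,ss = C₀·f/(1−f) ≈ 15.919 × 0.0892/0.9108 ≈ 1.559 mcg/mL.
Trough 1.6 mcg/mL vs MEC 2 mcg/mL: subtherapeutic.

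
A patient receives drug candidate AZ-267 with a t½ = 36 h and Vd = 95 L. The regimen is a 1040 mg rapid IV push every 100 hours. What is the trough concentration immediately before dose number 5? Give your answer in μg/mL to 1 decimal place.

1.9 μg/mL

f = (1/2)^(τ/t½) = (1/2)^(100/36) ≈ 0.1458.
C₀ = D/Vd = 1040/95 ≈ 10.947 μg/mL.
Before the 5th dose, 4 doses have been given. Superposition: Cmin = C₀·(f + f² + … + f^4).
≈ 10.947 × (0.1458 + 0.0213 + 0.0031 + 0.0005) ≈ 10.947 × 0.1707 ≈ 1.869 μg/mL.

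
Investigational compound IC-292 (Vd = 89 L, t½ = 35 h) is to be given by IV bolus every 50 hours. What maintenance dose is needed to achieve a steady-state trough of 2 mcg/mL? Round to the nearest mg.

τ/t½ = 50/35 ≈ 1.4286, so f = (1/2)^(50/35) ≈ 0.371499.
Cmin,ss = (D/Vd)·f/(1−f), so D = Cmin,ss·Vd·(1−f)/f.
D = 2 × 89 × (1−f)/f ≈ 2 × 89 × 1.69180 ≈ 301.14 mg.

301 mg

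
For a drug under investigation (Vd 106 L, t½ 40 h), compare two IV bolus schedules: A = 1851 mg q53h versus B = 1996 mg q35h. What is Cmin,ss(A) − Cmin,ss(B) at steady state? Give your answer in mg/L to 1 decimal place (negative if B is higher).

Regimen A: f = (1/2)^(53/40) ≈ 0.3991; Cmin,ss = (1851/106)·f/(1−f) ≈ 11.598 mg/L.
Regimen B: f = (1/2)^(35/40) ≈ 0.5453; Cmin,ss = (1996/106)·f/(1−f) ≈ 22.582 mg/L.
Difference ≈ 11.598 − 22.582 ≈ -10.984 mg/L.

-11.0 mg/L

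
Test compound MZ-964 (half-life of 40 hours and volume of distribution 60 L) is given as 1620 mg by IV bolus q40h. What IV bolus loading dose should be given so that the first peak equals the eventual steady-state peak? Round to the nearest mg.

f = (1/2)^(40/40) ≈ 0.500000; accumulation ratio R = 1/(1−f) ≈ 2.00000.
Loading dose to hit Cmax,ss on first dose: D_load = D_maint·R ≈ 1620 × 2.00000 ≈ 3240.00 mg.

3240 mg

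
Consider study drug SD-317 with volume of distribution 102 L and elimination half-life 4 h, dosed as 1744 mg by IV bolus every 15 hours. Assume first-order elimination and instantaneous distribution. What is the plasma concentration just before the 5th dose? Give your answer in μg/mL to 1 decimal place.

1.4 μg/mL

f = (1/2)^(τ/t½) = (1/2)^(15/4) ≈ 0.0743.
C₀ = D/Vd = 1744/102 ≈ 17.098 μg/mL.
Before the 5th dose, 4 doses have been given. Superposition: Cmin = C₀·(f + f² + … + f^4).
≈ 17.098 × (0.0743 + 0.0055 + 0.0004 + 0.0000) ≈ 17.098 × 0.0802 ≈ 1.371 μg/mL.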